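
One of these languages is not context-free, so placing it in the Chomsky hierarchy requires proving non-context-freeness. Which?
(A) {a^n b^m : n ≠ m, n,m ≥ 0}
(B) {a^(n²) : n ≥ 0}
(B) {a^(n²) : n ≥ 0}

(B) {a^(n²) : n ≥ 0} requires the CFL pumping lemma.

- {a^n b^m : n ≠ m, n,m ≥ 0} is context-free (but not regular)
  • Can be shown non-regular with the regular pumping lemma
  • After pumping a's, we can make n = m

- {a^(n²) : n ≥ 0} is NOT context-free
  • Requires the CFL pumping lemma to prove
  • Gaps between squares grow unboundedly

The CFL pumping lemma is "stronger" in that it can prove non-membership
in the larger class of context-free languages.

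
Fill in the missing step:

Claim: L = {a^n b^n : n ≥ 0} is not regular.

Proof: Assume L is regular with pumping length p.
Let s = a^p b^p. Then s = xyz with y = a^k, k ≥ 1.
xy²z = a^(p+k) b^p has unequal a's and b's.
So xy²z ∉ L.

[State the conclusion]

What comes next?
This contradicts the pumping lemma for regular languages,
which guarantees xy^i z ∈ L for all i ≥ 0.

Since our assumption that L is regular leads to a contradiction,
we conclude that L = {a^n b^n : n ≥ 0} is NOT regular. ∎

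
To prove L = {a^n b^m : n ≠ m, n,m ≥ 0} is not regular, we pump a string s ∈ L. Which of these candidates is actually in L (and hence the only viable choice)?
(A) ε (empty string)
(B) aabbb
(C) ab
(B) aabbb

The pumping lemma is applied to a string s that lies in L, so first check membership of each option:
- (A) ε = a^0 b^0 has n = m = 0, so it is not in L ✗
- (B) aabbb = a^2 b^3 with 2 ≠ 3, so it is in L ✓
- (C) ab = a^1 b^1 has n = m = 1, so it is not in L ✗

Only (B) aabbb is in L, so it is the only candidate that could play the role of s.
(In a complete proof one picks s in terms of the pumping length p so that |s| ≥ p is guaranteed; a fixed string like aabbb illustrates the shape of such an s.)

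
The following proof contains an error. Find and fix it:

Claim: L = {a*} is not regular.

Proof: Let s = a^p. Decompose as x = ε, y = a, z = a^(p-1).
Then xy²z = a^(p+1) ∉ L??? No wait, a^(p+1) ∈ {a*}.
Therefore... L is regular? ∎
Error: The proof attempts to show a*  is not regular, but a* IS regular!

Correction: a* is a regular language (recognized by a simple DFA with one accepting state and self-loop on 'a'). The pumping lemma can only prove non-regularity, not regularity. For regular languages, pumping always works.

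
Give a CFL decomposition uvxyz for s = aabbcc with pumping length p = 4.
u='a', v='a', x='bb', y='c', z='c'

For s = aabbcc with pumping length p = 4:

One valid decomposition:
- u = 'a'
- v = 'a'
- x = 'bb'
- y = 'c'
- z = 'c'

Verification:
- uvxyz = 'a' + 'a' + 'bb' + 'c' + 'c' = aabbcc ✓
- |vxy| = |'abbc'| = 4 ≤ 4 ✓
- |vy| = |'ac'| = 2 > 0 ✓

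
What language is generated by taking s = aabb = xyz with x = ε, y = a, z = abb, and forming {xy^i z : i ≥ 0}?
{xy^i z : i ≥ 0} = {a^(i+1) b^2 : i ≥ 0} = {abb, aabb, aaabb, ...}

With x = ε, y = a, z = abb: Starting with aabb and pumping the first 'a' (z = abb keeps the second 'a'), we get strings with i+1 a's followed by 2 b's for i = 0, 1, 2, ...; note bb is not produced because z always contributes one a.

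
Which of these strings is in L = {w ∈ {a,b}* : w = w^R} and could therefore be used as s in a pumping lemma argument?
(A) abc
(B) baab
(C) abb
(B) baab

The pumping lemma is applied to a string s that lies in L, so first check membership of each option:
- (A) abc reversed is cba ≠ abc, so it is not a palindrome and is not in L ✗
- (B) baab reversed is baab, the same string, so it is a palindrome and is in L ✓
- (C) abb reversed is bba ≠ abb, so it is not a palindrome and is not in L ✗

Only (B) baab is in L, so it is the only candidate that could play the role of s.
(In a complete proof one picks s in terms of the pumping length p so that |s| ≥ p is guaranteed; a fixed string like baab illustrates the shape of such an s.)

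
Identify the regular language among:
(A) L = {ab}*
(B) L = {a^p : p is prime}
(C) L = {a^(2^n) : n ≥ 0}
(A) {ab}*

(A) L = {ab}* is regular.

This can be recognized by a finite automaton (DFA/NFA).
Regular expressions like {ab}* define regular languages.

The other choices are not regular:
- {a^(2^n) : n ≥ 0}: After pumping, length is no longer a power of 2
- {a^p : p is prime}: After pumping, the length becomes composite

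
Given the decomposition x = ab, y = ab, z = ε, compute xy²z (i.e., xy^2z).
ababab

Given x = 'ab', y = 'ab', z = '' and i = 2:

xy^2z = x + y·y·...·y (2 times) + z
       = 'ab' + 'ab'^2 + ''
       = 'ab' + 'abab' + ''
       = 'ababab'

The pumped string is 'ababab' with length 6.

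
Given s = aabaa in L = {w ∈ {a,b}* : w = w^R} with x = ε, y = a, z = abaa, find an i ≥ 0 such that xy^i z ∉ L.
i = 2

xy²z = ε · aa · abaa = aaabaa; aaabaa reversed is aabaaa ≠ aaabaa, so it is not a palindrome and is not in L.
(Other choices also work, e.g. i = 0, 3; only i = 1 is guaranteed to stay in L since xy¹z = s.)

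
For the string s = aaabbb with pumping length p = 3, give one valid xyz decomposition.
x = '', y = 'aaa', z = 'bbb'

For s = aaabbb and p = 3, one valid decomposition is:
- x = '' (length 0)
- y = 'aaa' (length 3)
- z = 'bbb' (length 3)

Verification:
- xyz = '' + 'aaa' + 'bbb' = aaabbb ✓
- |xy| = 3 ≤ 3 ✓
- |y| = 3 > 0 ✓

All pumping lemma constraints are satisfied.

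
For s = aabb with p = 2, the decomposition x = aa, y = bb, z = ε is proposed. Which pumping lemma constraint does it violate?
Violated: |xy| ≤ p

The decomposition x = aa, y = bb, z = ε for s = aabb with p = 2
violates the constraint: |xy| ≤ p

|xy| = |aabb| = 4 > 2 = p. The decomposition puts too many characters in xy.

Pumping lemma constraints:
1. xyz = s (decomposition is valid)
2. |xy| ≤ p
3. |y| > 0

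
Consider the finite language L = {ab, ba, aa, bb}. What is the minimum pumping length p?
p = 3

For a finite language L, the pumping lemma holds vacuously if p > max|s| for s ∈ L.

The longest string in L = {ab, ba, aa, bb} has length 2.
If p = 3, then no string s ∈ L has |s| ≥ p, so the condition is vacuously true.

The minimum pumping length is p = 3.

Why no smaller p works: for any p ≤ 2, the longest string s ∈ L has |s| = 2 ≥ p, so it would
have to be pumpable; but pumping up (i = 2, 3, ...) produces ever longer strings, which cannot all lie in the
finite language L. So the pumping property fails for every p ≤ 2.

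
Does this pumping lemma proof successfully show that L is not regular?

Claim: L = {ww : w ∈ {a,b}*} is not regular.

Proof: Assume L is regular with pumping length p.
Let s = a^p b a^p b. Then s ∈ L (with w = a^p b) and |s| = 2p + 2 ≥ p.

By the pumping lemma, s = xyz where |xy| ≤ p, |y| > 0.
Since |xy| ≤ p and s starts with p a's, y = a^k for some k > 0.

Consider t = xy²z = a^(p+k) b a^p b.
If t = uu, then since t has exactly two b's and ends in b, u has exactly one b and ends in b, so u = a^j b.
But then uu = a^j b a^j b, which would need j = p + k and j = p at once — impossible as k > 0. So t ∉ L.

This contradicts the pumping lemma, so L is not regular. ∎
The proof is correct.

This proof is valid because:
1. s = a^p b a^p b is in L and is chosen in terms of p, so |s| ≥ p holds for every p
2. The decomposition analysis is correct: |xy| ≤ p forces y to lie inside the leading a's
3. The contradiction is valid: the argument shows a^(p+k) b a^p b cannot be split into two equal halves
4. The conclusion follows logically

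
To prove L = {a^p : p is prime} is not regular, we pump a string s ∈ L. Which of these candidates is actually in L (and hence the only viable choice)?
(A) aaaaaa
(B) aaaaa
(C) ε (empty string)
(B) aaaaa

The pumping lemma is applied to a string s that lies in L, so first check membership of each option:
- (A) aaaaaa has length 6 = 2 × 3, which is not prime, so it is not in L ✗
- (B) aaaaa has length 5, which is prime, so it is in L ✓
- (C) ε has length 0, which is not prime, so it is not in L ✗

Only (B) aaaaa is in L, so it is the only candidate that could play the role of s.
(In a complete proof one picks s in terms of the pumping length p so that |s| ≥ p is guaranteed; a fixed string like aaaaa illustrates the shape of such an s.)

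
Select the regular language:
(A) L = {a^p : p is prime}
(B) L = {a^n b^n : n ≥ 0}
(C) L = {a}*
(C) {a}*

(C) L = {a}* is regular.

This can be recognized by a finite automaton (DFA/NFA).
Regular expressions like {a}* define regular languages.

The other choices are not regular:
- {a^p : p is prime}: After pumping, the length becomes composite
- {a^n b^n : n ≥ 0}: After pumping, the number of a's and b's become unequal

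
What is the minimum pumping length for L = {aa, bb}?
p = 3

For a finite language L, the pumping lemma holds vacuously if p > max|s| for s ∈ L.

The longest string in L = {aa, bb} has length 2.
If p = 3, then no string s ∈ L has |s| ≥ p, so the condition is vacuously true.

The minimum pumping length is p = 3.

Why no smaller p works: for any p ≤ 2, the longest string s ∈ L has |s| = 2 ≥ p, so it would
have to be pumpable; but pumping up (i = 2, 3, ...) produces ever longer strings, which cannot all lie in the
finite language L. So the pumping property fails for every p ≤ 2.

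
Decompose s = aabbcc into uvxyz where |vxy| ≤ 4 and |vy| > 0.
u='a', v='a', x='bb', y='c', z='c'

For s = aabbcc with pumping length p = 4:

One valid decomposition:
- u = 'a'
- v = 'a'
- x = 'bb'
- y = 'c'
- z = 'c'

Verification:
- uvxyz = 'a' + 'a' + 'bb' + 'c' + 'c' = aabbcc ✓
- |vxy| = |'abbc'| = 4 ≤ 4 ✓
- |vy| = |'ac'| = 2 > 0 ✓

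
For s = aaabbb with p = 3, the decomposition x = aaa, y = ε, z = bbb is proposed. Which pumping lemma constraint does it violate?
Violated: |y| > 0

The decomposition x = aaa, y = ε, z = bbb for s = aaabbb with p = 3
violates the constraint: |y| > 0

|y| = 0, but the pumping lemma requires |y| > 0 (y must be non-empty).

Pumping lemma constraints:
1. xyz = s (decomposition is valid)
2. |xy| ≤ p
3. |y| > 0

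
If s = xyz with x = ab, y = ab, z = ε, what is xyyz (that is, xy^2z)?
ababab

Given x = 'ab', y = 'ab', z = '' and i = 2:

xy^2z = x + y·y·...·y (2 times) + z
       = 'ab' + 'ab'^2 + ''
       = 'ab' + 'abab' + ''
       = 'ababab'

The pumped string is 'ababab' with length 6.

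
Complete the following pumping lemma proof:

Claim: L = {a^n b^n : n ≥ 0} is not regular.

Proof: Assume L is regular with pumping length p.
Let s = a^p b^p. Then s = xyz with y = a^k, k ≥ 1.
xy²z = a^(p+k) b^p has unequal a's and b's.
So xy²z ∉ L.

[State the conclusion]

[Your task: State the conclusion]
This contradicts the pumping lemma for regular languages,
which guarantees xy^i z ∈ L for all i ≥ 0.

Since our assumption that L is regular leads to a contradiction,
we conclude that L = {a^n b^n : n ≥ 0} is NOT regular. ∎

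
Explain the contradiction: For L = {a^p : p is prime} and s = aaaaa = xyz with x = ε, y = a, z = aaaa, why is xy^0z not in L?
xy⁰z = aaaa ∉ L

Pumping with i = 0 replaces y = a by y⁰ = ε:
- Original: s = xyz = aaaaa; aaaaa has length 5, which is prime, so it is in L
- Pumped: xy⁰z = ε · ε · aaaa = aaaa
- aaaa has length 4 = 2 × 2, which is not prime, so it is not in L

The pumping lemma would require xy⁰z ∈ L, so this decomposition yields a contradiction.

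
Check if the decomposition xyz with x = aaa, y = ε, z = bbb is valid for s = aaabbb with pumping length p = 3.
Violated: |y| > 0

The decomposition x = aaa, y = ε, z = bbb for s = aaabbb with p = 3
violates the constraint: |y| > 0

|y| = 0, but the pumping lemma requires |y| > 0 (y must be non-empty).

Pumping lemma constraints:
1. xyz = s (decomposition is valid)
2. |xy| ≤ p
3. |y| > 0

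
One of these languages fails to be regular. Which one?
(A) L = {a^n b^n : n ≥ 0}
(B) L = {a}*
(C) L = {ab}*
(A) {a^n b^n : n ≥ 0}

(A) L = {a^n b^n : n ≥ 0} is NOT regular.

The pumping lemma can be used to prove this:
After pumping, the number of a's and b's become unequal

The other languages are regular because they can be recognized by finite automata.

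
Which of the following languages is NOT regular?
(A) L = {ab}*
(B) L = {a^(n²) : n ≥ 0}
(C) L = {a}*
(B) {a^(n²) : n ≥ 0}

(B) L = {a^(n²) : n ≥ 0} is NOT regular.

The pumping lemma can be used to prove this:
After pumping, length is no longer a perfect square

The other languages are regular because they can be recognized by finite automata.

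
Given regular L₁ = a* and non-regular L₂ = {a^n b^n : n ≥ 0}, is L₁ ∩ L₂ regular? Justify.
Yes — L₁ ∩ L₂ is regular.

A string of a* contains no b's, and the only string of {a^n b^n} with no b's is ε (n = 0). So L₁ ∩ L₂ = {ε}, a finite language, which is regular.

Note that the bare facts "L₁ regular, L₂ non-regular" do not settle the question by themselves: the closure of regular languages under ∪, ∩, complement and difference applies only when BOTH operands are regular. With a non-regular operand the result can come out regular or non-regular depending on the specific languages, so one has to work out L₁ ∩ L₂ for this particular pair, as above.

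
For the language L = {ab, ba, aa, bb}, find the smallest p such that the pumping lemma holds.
p = 3

For a finite language L, the pumping lemma holds vacuously if p > max|s| for s ∈ L.

The longest string in L = {ab, ba, aa, bb} has length 2.
If p = 3, then no string s ∈ L has |s| ≥ p, so the condition is vacuously true.

The minimum pumping length is p = 3.

Why no smaller p works: for any p ≤ 2, the longest string s ∈ L has |s| = 2 ≥ p, so it would
have to be pumpable; but pumping up (i = 2, 3, ...) produces ever longer strings, which cannot all lie in the
finite language L. So the pumping property fails for every p ≤ 2.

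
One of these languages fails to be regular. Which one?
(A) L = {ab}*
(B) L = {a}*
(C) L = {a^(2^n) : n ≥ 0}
(C) {a^(2^n) : n ≥ 0}

(C) L = {a^(2^n) : n ≥ 0} is NOT regular.

The pumping lemma can be used to prove this:
After pumping, length is no longer a power of 2

The other languages are regular because they can be recognized by finite automata.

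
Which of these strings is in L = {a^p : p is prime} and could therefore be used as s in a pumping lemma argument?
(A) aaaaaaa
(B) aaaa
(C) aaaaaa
(A) aaaaaaa

The pumping lemma is applied to a string s that lies in L, so first check membership of each option:
- (A) aaaaaaa has length 7, which is prime, so it is in L ✓
- (B) aaaa has length 4 = 2 × 2, which is not prime, so it is not in L ✗
- (C) aaaaaa has length 6 = 2 × 3, which is not prime, so it is not in L ✗

Only (A) aaaaaaa is in L, so it is the only candidate that could play the role of s.
(In a complete proof one picks s in terms of the pumping length p so that |s| ≥ p is guaranteed; a fixed string like aaaaaaa illustrates the shape of such an s.)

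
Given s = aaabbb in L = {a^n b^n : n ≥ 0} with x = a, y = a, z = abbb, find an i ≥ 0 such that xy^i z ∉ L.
i = 0

xy⁰z = a · ε · abbb = aabbb; aabbb has 2 a's and 3 b's; 2 ≠ 3, so it is not in L.
(Other choices also work, e.g. i = 2, 3; only i = 1 is guaranteed to stay in L since xy¹z = s.)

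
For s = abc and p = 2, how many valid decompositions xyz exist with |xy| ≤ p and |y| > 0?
3

For s = 'abc' with pumping length p = 2:

Constraints: |xy| ≤ 2, |y| > 0

Valid decompositions (|xy| ≤ p, |y| ≥ 1):
  • x='', y='a', z='bc'
  • x='a', y='b', z='c'
  • x='', y='ab', z='c'

Total count: 3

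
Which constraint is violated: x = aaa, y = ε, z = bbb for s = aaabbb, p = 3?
Violated: |y| > 0

The decomposition x = aaa, y = ε, z = bbb for s = aaabbb with p = 3
violates the constraint: |y| > 0

|y| = 0, but the pumping lemma requires |y| > 0 (y must be non-empty).

Pumping lemma constraints:
1. xyz = s (decomposition is valid)
2. |xy| ≤ p
3. |y| > 0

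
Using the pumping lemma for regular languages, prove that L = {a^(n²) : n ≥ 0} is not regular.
Assume for contradiction that L is regular, and let p ≥ 1 be the pumping length given by the pumping lemma.
Choose s = a^(p²). Then s ∈ L and |s| = p² ≥ p.
By the pumping lemma, s = xyz for some x, y, z with |xy| ≤ p, |y| ≥ 1, and xy^i z ∈ L for every i ≥ 0.
Here y = a^k for some k with 1 ≤ k ≤ |xy| ≤ p.

Take i = 2: |xy²z| = p² + k.
Now p² < p² + k ≤ p² + p < p² + 2p + 1 = (p + 1)².
So |xy²z| lies strictly between the consecutive squares p² and (p + 1)², hence is not a perfect square, and xy²z ∉ L.

This contradicts the pumping lemma, which requires xy^i z ∈ L for all i ≥ 0.
Hence L = {a^(n²) : n ≥ 0} is not regular. ∎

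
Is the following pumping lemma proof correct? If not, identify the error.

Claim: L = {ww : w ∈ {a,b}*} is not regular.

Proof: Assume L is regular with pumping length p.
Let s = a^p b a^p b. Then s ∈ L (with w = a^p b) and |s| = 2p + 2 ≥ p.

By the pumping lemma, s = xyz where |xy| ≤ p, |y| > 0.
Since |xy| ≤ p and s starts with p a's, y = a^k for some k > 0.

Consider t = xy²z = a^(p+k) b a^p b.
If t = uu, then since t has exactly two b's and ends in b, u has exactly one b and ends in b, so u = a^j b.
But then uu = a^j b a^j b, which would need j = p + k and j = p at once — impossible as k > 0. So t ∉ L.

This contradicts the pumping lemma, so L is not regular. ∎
The proof is correct.

This proof is valid because:
1. s = a^p b a^p b is in L and is chosen in terms of p, so |s| ≥ p holds for every p
2. The decomposition analysis is correct: |xy| ≤ p forces y to lie inside the leading a's
3. The contradiction is valid: the argument shows a^(p+k) b a^p b cannot be split into two equal halves
4. The conclusion follows logically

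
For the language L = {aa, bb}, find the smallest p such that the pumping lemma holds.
p = 3

For a finite language L, the pumping lemma holds vacuously if p > max|s| for s ∈ L.

The longest string in L = {aa, bb} has length 2.
If p = 3, then no string s ∈ L has |s| ≥ p, so the condition is vacuously true.

The minimum pumping length is p = 3.

Why no smaller p works: for any p ≤ 2, the longest string s ∈ L has |s| = 2 ≥ p, so it would
have to be pumpable; but pumping up (i = 2, 3, ...) produces ever longer strings, which cannot all lie in the
finite language L. So the pumping property fails for every p ≤ 2.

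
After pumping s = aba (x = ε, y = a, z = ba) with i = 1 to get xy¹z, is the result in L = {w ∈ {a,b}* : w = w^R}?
Yes

xy¹z = ε · a · ba = aba.
aba reversed is aba, the same string, so it is a palindrome and is in L.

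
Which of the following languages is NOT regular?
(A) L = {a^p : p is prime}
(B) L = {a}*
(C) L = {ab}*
(A) {a^p : p is prime}

(A) L = {a^p : p is prime} is NOT regular.

The pumping lemma can be used to prove this:
After pumping, the length becomes composite

The other languages are regular because they can be recognized by finite automata.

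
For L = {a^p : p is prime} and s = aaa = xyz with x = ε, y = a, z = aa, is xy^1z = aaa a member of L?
Yes

xy¹z = ε · a · aa = aaa.
aaa has length 3, which is prime, so it is in L.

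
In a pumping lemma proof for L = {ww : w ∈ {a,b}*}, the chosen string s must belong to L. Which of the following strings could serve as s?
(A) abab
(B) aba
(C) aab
(A) abab

The pumping lemma is applied to a string s that lies in L, so first check membership of each option:
- (A) abab splits into halves ab · ab, which are equal, so it is in L (w = ab) ✓
- (B) aba has odd length 3, so it cannot be written as ww and is not in L ✗
- (C) aab has odd length 3, so it cannot be written as ww and is not in L ✗

Only (A) abab is in L, so it is the only candidate that could play the role of s.
(In a complete proof one picks s in terms of the pumping length p so that |s| ≥ p is guaranteed; a fixed string like abab illustrates the shape of such an s.)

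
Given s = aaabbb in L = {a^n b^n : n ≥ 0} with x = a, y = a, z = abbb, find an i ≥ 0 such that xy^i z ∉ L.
i = 3

xy³z = a · aaa · abbb = aaaaabbb; aaaaabbb has 5 a's and 3 b's; 5 ≠ 3, so it is not in L.
(Other choices also work, e.g. i = 0, 2; only i = 1 is guaranteed to stay in L since xy¹z = s.)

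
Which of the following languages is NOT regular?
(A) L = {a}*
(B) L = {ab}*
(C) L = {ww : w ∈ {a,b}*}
(C) {ww : w ∈ {a,b}*}

(C) L = {ww : w ∈ {a,b}*} is NOT regular.

The pumping lemma can be used to prove this:
After pumping, the two halves no longer match

The other languages are regular because they can be recognized by finite automata.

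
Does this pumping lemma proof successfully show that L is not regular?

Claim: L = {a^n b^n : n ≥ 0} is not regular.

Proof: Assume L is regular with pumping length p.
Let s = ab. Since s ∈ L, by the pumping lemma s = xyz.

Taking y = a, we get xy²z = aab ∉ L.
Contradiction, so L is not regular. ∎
The proof is INCORRECT.

Error: The string s = ab may be shorter than p.
The pumping lemma only applies to strings with |s| ≥ p, and p is not under our control.
We must choose s in terms of p, e.g. s = a^p b^p, to ensure |s| ≥ p.
(The proof also fixes one particular y; a valid argument must handle every decomposition with |xy| ≤ p and |y| ≥ 1 — for s = a^p b^p this forces y = a^k, and then xy²z = a^(p+k) b^p ∉ L.)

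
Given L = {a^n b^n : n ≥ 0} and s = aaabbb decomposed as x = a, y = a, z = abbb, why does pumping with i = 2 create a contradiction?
xy²z = aaaabbb ∉ L

Pumping with i = 2 replaces y = a by y² = aa:
- Original: s = xyz = aaabbb; aaabbb = a^3 b^3 has equal counts (3 = 3), so it is in L
- Pumped: xy²z = a · aa · abbb = aaaabbb
- aaaabbb has 4 a's and 3 b's; 4 ≠ 3, so it is not in L

The pumping lemma would require xy²z ∈ L, so this decomposition yields a contradiction.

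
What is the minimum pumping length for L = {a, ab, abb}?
p = 4

For a finite language L, the pumping lemma holds vacuously if p > max|s| for s ∈ L.

The longest string in L = {a, ab, abb} has length 3.
If p = 4, then no string s ∈ L has |s| ≥ p, so the condition is vacuously true.

The minimum pumping length is p = 4.

Why no smaller p works: for any p ≤ 3, the longest string s ∈ L has |s| = 3 ≥ p, so it would
have to be pumpable; but pumping up (i = 2, 3, ...) produces ever longer strings, which cannot all lie in the
finite language L. So the pumping property fails for every p ≤ 3.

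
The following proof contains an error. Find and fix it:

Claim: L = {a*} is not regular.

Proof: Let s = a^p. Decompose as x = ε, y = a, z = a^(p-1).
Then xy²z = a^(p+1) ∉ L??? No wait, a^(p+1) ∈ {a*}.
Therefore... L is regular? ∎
Error: The proof attempts to show a*  is not regular, but a* IS regular!

Correction: a* is a regular language (recognized by a simple DFA with one accepting state and self-loop on 'a'). The pumping lemma can only prove non-regularity, not regularity. For regular languages, pumping always works.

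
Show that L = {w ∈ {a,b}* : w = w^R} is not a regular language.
Assume for contradiction that L is regular, and let p ≥ 1 be the pumping length given by the pumping lemma.
Choose s = a^p b a^p. Then s ∈ L (it reads the same in both directions) and |s| = 2p + 1 ≥ p.
By the pumping lemma, s = xyz for some x, y, z with |xy| ≤ p, |y| ≥ 1, and xy^i z ∈ L for every i ≥ 0.
Since |xy| ≤ p and the first p symbols of s are all a's, y = a^k for some k with 1 ≤ k ≤ p.

Take i = 0: xy⁰z = a^(p − k) b a^p.
Its reversal is a^p b a^(p − k). These differ because the block of a's before the unique b has length p − k in one and p in the other, and p − k ≠ p since k ≥ 1. So xy⁰z is not a palindrome, i.e. xy⁰z ∉ L.

This contradicts the pumping lemma, which requires xy^i z ∈ L for all i ≥ 0.
Hence L = {w ∈ {a,b}* : w = w^R} is not regular. ∎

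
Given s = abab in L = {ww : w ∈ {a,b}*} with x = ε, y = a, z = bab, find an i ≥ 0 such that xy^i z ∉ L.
i = 2

xy²z = ε · aa · bab = aabab; aabab has odd length 5, so it cannot be written as ww and is not in L.
(Other choices also work, e.g. i = 0, 3; only i = 1 is guaranteed to stay in L since xy¹z = s.)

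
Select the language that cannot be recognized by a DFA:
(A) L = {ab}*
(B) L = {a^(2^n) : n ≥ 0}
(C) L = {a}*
(B) {a^(2^n) : n ≥ 0}

(B) L = {a^(2^n) : n ≥ 0} is NOT regular.

The pumping lemma can be used to prove this:
After pumping, length is no longer a power of 2

The other languages are regular because they can be recognized by finite automata.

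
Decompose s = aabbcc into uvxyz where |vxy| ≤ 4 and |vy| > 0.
u='a', v='a', x='bb', y='c', z='c'

For s = aabbcc with pumping length p = 4:

One valid decomposition:
- u = 'a'
- v = 'a'
- x = 'bb'
- y = 'c'
- z = 'c'

Verification:
- uvxyz = 'a' + 'a' + 'bb' + 'c' + 'c' = aabbcc ✓
- |vxy| = |'abbc'| = 4 ≤ 4 ✓
- |vy| = |'ac'| = 2 > 0 ✓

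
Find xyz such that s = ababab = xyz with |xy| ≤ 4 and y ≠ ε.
x = '', y = 'aba', z = 'bab'

For s = ababab and p = 4, one valid decomposition is:
- x = '' (length 0)
- y = 'aba' (length 3)
- z = 'bab' (length 3)

Verification:
- xyz = '' + 'aba' + 'bab' = ababab ✓
- |xy| = 3 ≤ 4 ✓
- |y| = 3 > 0 ✓

All pumping lemma constraints are satisfied.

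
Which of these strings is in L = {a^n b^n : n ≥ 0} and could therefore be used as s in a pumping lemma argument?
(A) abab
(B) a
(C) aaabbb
(C) aaabbb

The pumping lemma is applied to a string s that lies in L, so first check membership of each option:
- (A) abab has an a after a b, so it is not of the form a^n b^n and is not in L ✗
- (B) a has 1 a's and 0 b's; 1 ≠ 0, so it is not in L ✗
- (C) aaabbb = a^3 b^3 has equal counts (3 = 3), so it is in L ✓

Only (C) aaabbb is in L, so it is the only candidate that could play the role of s.
(In a complete proof one picks s in terms of the pumping length p so that |s| ≥ p is guaranteed; a fixed string like aaabbb illustrates the shape of such an s.)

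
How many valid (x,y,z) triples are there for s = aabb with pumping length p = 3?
6

For s = 'aabb' with pumping length p = 3:

Constraints: |xy| ≤ 3, |y| > 0

Valid decompositions (|xy| ≤ p, |y| ≥ 1):
  • x='', y='a', z='abb'
  • x='a', y='a', z='bb'
  • x='', y='aa', z='bb'
  • x='aa', y='b', z='b'
  • x='a', y='ab', z='b'
  • x='', y='aab', z='b'

Total count: 6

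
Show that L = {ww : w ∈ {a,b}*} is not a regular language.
Assume for contradiction that L is regular, and let p ≥ 1 be the pumping length given by the pumping lemma.
Choose s = a^p b a^p b. Then s ∈ L (take w = a^p b) and |s| = 2p + 2 ≥ p.
By the pumping lemma, s = xyz for some x, y, z with |xy| ≤ p, |y| ≥ 1, and xy^i z ∈ L for every i ≥ 0.
Since |xy| ≤ p and the first p symbols of s are all a's, y = a^k for some k with 1 ≤ k ≤ p.

Take i = 2: t = xy²z = a^(p + k) b a^p b.
Suppose t = uu for some string u. The string t contains exactly two b's and ends in b, so u contains exactly one b and ends in b; hence u = a^j b for some j, and uu = a^j b a^j b. Comparing with t = a^(p + k) b a^p b forces j = p + k (first block) and j = p (second block), which is impossible since k ≥ 1. So t ∉ L.

This contradicts the pumping lemma, which requires xy^i z ∈ L for all i ≥ 0.
Hence L = {ww : w ∈ {a,b}*} is not regular. ∎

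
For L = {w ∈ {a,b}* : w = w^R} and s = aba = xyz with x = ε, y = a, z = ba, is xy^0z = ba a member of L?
No

xy⁰z = ε · ε · ba = ba.
ba reversed is ab ≠ ba, so it is not a palindrome and is not in L.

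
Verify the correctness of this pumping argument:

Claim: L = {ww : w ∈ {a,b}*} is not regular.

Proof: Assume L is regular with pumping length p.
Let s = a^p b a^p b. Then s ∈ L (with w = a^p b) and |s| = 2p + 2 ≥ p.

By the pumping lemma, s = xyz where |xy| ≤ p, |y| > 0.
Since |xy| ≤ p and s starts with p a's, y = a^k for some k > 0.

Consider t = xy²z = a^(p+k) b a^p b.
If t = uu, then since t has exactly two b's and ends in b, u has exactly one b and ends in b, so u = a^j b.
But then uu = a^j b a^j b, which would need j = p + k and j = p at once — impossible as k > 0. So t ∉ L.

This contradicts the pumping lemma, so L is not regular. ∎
The proof is correct.

This proof is valid because:
1. s = a^p b a^p b is in L and is chosen in terms of p, so |s| ≥ p holds for every p
2. The decomposition analysis is correct: |xy| ≤ p forces y to lie inside the leading a's
3. The contradiction is valid: the argument shows a^(p+k) b a^p b cannot be split into two equal halves
4. The conclusion follows logically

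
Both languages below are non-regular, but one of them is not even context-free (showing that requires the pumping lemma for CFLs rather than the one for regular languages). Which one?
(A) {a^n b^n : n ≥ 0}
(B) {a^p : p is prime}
(B) {a^p : p is prime}

(B) {a^p : p is prime} requires the CFL pumping lemma.

- {a^n b^n : n ≥ 0} is context-free (but not regular)
  • Can be shown non-regular with the regular pumping lemma
  • After pumping, the number of a's and b's become unequal

- {a^p : p is prime} is NOT context-free
  • Requires the CFL pumping lemma to prove
  • The CFL pumping lemma also fails because prime gaps are unbounded

The CFL pumping lemma is "stronger" in that it can prove non-membership
in the larger class of context-free languages.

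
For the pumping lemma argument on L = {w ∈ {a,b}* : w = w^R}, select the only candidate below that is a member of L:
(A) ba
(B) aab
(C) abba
(C) abba

The pumping lemma is applied to a string s that lies in L, so first check membership of each option:
- (A) ba reversed is ab ≠ ba, so it is not a palindrome and is not in L ✗
- (B) aab reversed is baa ≠ aab, so it is not a palindrome and is not in L ✗
- (C) abba reversed is abba, the same string, so it is a palindrome and is in L ✓

Only (C) abba is in L, so it is the only candidate that could play the role of s.
(In a complete proof one picks s in terms of the pumping length p so that |s| ≥ p is guaranteed; a fixed string like abba illustrates the shape of such an s.)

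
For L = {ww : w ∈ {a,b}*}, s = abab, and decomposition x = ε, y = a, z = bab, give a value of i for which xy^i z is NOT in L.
i = 2

xy²z = ε · aa · bab = aabab; aabab has odd length 5, so it cannot be written as ww and is not in L.
(Other choices also work, e.g. i = 0, 3; only i = 1 is guaranteed to stay in L since xy¹z = s.)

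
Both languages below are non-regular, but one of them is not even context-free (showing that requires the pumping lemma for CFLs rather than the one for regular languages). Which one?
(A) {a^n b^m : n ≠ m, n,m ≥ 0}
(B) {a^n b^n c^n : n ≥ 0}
(B) {a^n b^n c^n : n ≥ 0}

(B) {a^n b^n c^n : n ≥ 0} requires the CFL pumping lemma.

- {a^n b^m : n ≠ m, n,m ≥ 0} is context-free (but not regular)
  • Can be shown non-regular with the regular pumping lemma
  • After pumping a's, we can make n = m

- {a^n b^n c^n : n ≥ 0} is NOT context-free
  • Requires the CFL pumping lemma to prove
  • Cannot maintain three equal counts simultaneously

The CFL pumping lemma is "stronger" in that it can prove non-membership
in the larger class of context-free languages.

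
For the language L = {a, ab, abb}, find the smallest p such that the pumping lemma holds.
p = 4

For a finite language L, the pumping lemma holds vacuously if p > max|s| for s ∈ L.

The longest string in L = {a, ab, abb} has length 3.
If p = 4, then no string s ∈ L has |s| ≥ p, so the condition is vacuously true.

The minimum pumping length is p = 4.

Why no smaller p works: for any p ≤ 3, the longest string s ∈ L has |s| = 3 ≥ p, so it would
have to be pumpable; but pumping up (i = 2, 3, ...) produces ever longer strings, which cannot all lie in the
finite language L. So the pumping property fails for every p ≤ 3.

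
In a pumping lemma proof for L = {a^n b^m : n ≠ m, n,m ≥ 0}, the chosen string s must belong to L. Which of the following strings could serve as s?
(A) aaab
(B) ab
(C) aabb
(A) aaab

The pumping lemma is applied to a string s that lies in L, so first check membership of each option:
- (A) aaab = a^3 b^1 with 3 ≠ 1, so it is in L ✓
- (B) ab = a^1 b^1 has n = m = 1, so it is not in L ✗
- (C) aabb = a^2 b^2 has n = m = 2, so it is not in L ✗

Only (A) aaab is in L, so it is the only candidate that could play the role of s.
(In a complete proof one picks s in terms of the pumping length p so that |s| ≥ p is guaranteed; a fixed string like aaab illustrates the shape of such an s.)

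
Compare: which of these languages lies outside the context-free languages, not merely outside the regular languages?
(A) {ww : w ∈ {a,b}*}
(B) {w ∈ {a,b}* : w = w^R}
(A) {ww : w ∈ {a,b}*}

(A) {ww : w ∈ {a,b}*} requires the CFL pumping lemma.

- {w ∈ {a,b}* : w = w^R} is context-free (but not regular)
  • Can be shown non-regular with the regular pumping lemma
  • After pumping, the string is no longer symmetric

- {ww : w ∈ {a,b}*} is NOT context-free
  • Requires the CFL pumping lemma to prove
  • Even a PDA cannot compare two arbitrary halves symbol by symbol; CFL pumping on a^p b^p a^p b^p fails

The CFL pumping lemma is "stronger" in that it can prove non-membership
in the larger class of context-free languages.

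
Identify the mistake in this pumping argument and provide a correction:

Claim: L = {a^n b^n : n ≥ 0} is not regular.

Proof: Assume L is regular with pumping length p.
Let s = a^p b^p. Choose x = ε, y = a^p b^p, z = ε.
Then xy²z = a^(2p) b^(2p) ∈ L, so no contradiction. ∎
Error: The decomposition violates |xy| ≤ p. With y = a^p b^p, |xy| = |y| = 2p > p. (The proof also miscomputes xy²z, which would be a^p b^p a^p b^p rather than a^(2p) b^(2p), and it wrongly treats one harmless decomposition as settling the matter — the prover does not get to choose the decomposition.)

Correction: The pumping lemma requires |xy| ≤ p, and the argument must handle every decomposition satisfying |xy| ≤ p, |y| ≥ 1. Since s starts with p a's, any such y consists only of a's, say y = a^k with k ≥ 1. Then xy²z = a^(p+k) b^p has unequal numbers of a's and b's, so xy²z ∉ L — the required contradiction.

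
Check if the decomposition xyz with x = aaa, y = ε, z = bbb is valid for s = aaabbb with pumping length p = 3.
Violated: |y| > 0

The decomposition x = aaa, y = ε, z = bbb for s = aaabbb with p = 3
violates the constraint: |y| > 0

|y| = 0, but the pumping lemma requires |y| > 0 (y must be non-empty).

Pumping lemma constraints:
1. xyz = s (decomposition is valid)
2. |xy| ≤ p
3. |y| > 0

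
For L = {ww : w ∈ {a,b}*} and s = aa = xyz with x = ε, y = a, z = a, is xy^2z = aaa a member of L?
No

xy²z = ε · aa · a = aaa.
aaa has odd length 3, so it cannot be written as ww and is not in L.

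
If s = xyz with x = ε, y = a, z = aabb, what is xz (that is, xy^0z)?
aabb

Given x = '', y = 'a', z = 'aabb' and i = 0:

xy^0z = x + y·y·...·y (0 times) + z
       = '' + 'a'^0 + 'aabb'
       = '' + '' + 'aabb'
       = 'aabb'

The pumped string is 'aabb' with length 4.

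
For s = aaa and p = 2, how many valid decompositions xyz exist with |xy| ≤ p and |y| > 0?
3

For s = 'aaa' with pumping length p = 2:

Constraints: |xy| ≤ 2, |y| > 0

Valid decompositions (|xy| ≤ p, |y| ≥ 1):
  • x='', y='a', z='aa'
  • x='a', y='a', z='a'
  • x='', y='aa', z='a'

Total count: 3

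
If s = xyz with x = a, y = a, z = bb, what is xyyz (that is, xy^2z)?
aaabb

Given x = 'a', y = 'a', z = 'bb' and i = 2:

xy^2z = x + y·y·...·y (2 times) + z
       = 'a' + 'a'^2 + 'bb'
       = 'a' + 'aa' + 'bb'
       = 'aaabb'

The pumped string is 'aaabb' with length 5.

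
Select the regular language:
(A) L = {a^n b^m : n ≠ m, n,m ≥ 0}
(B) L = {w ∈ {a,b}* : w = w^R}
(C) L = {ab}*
(C) {ab}*

(C) L = {ab}* is regular.

This can be recognized by a finite automaton (DFA/NFA).
Regular expressions like {ab}* define regular languages.

The other choices are not regular:
- {w ∈ {a,b}* : w = w^R}: After pumping, the string is no longer symmetric
- {a^n b^m : n ≠ m, n,m ≥ 0}: After pumping a's, we can make n = m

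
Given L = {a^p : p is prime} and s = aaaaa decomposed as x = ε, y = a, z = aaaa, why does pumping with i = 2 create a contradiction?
xy²z = aaaaaa ∉ L

Pumping with i = 2 replaces y = a by y² = aa:
- Original: s = xyz = aaaaa; aaaaa has length 5, which is prime, so it is in L
- Pumped: xy²z = ε · aa · aaaa = aaaaaa
- aaaaaa has length 6 = 2 × 3, which is not prime, so it is not in L

The pumping lemma would require xy²z ∈ L, so this decomposition yields a contradiction.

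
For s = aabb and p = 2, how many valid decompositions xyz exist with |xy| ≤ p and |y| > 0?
3

For s = 'aabb' with pumping length p = 2:

Constraints: |xy| ≤ 2, |y| > 0

Valid decompositions (|xy| ≤ p, |y| ≥ 1):
  • x='', y='a', z='abb'
  • x='a', y='a', z='bb'
  • x='', y='aa', z='bb'

Total count: 3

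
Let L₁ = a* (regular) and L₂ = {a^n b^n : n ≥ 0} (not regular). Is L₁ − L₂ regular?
Yes — L₁ − L₂ is regular.

The only string of a* that lies in {a^n b^n} is ε, so L₁ − L₂ = a* − {ε} = a⁺ = aa*, which is regular.

Note that the bare facts "L₁ regular, L₂ non-regular" do not settle the question by themselves: the closure of regular languages under ∪, ∩, complement and difference applies only when BOTH operands are regular. With a non-regular operand the result can come out regular or non-regular depending on the specific languages, so one has to work out L₁ − L₂ for this particular pair, as above.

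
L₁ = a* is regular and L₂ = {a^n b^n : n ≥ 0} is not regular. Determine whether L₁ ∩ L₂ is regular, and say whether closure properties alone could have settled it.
Yes — L₁ ∩ L₂ is regular.

A string of a* contains no b's, and the only string of {a^n b^n} with no b's is ε (n = 0). So L₁ ∩ L₂ = {ε}, a finite language, which is regular.

Note that the bare facts "L₁ regular, L₂ non-regular" do not settle the question by themselves: the closure of regular languages under ∪, ∩, complement and difference applies only when BOTH operands are regular. With a non-regular operand the result can come out regular or non-regular depending on the specific languages, so one has to work out L₁ ∩ L₂ for this particular pair, as above.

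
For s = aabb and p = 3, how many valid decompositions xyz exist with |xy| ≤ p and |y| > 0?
6

For s = 'aabb' with pumping length p = 3:

Constraints: |xy| ≤ 3, |y| > 0

Valid decompositions (|xy| ≤ p, |y| ≥ 1):
  • x='', y='a', z='abb'
  • x='a', y='a', z='bb'
  • x='', y='aa', z='bb'
  • x='aa', y='b', z='b'
  • x='a', y='ab', z='b'
  • x='', y='aab', z='b'

Total count: 6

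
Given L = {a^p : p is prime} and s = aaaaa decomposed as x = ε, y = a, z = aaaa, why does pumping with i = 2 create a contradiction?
xy²z = aaaaaa ∉ L

Pumping with i = 2 replaces y = a by y² = aa:
- Original: s = xyz = aaaaa; aaaaa has length 5, which is prime, so it is in L
- Pumped: xy²z = ε · aa · aaaa = aaaaaa
- aaaaaa has length 6 = 2 × 3, which is not prime, so it is not in L

The pumping lemma would require xy²z ∈ L, so this decomposition yields a contradiction.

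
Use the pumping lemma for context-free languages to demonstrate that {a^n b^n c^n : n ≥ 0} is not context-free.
Assume for contradiction that L is context-free, and let p ≥ 1 be the pumping length given by the pumping lemma for CFLs.
Choose s = a^p b^p c^p. Then s ∈ L and |s| = 3p ≥ p.
By the CFL pumping lemma, s = uvxyz for some u, v, x, y, z with |vxy| ≤ p, |vy| ≥ 1, and uv^i xy^i z ∈ L for every i ≥ 0.

Because |vxy| ≤ p, the window vxy cannot contain both an a and a c: any substring of s containing both must include the entire block b^p plus at least one a and one c, so it has length ≥ p + 2 > p.
Hence at least one of the letters a, c does not occur in vy at all.

Take i = 0: the string uxz is obtained from s by deleting |vy| ≥ 1 symbols, so |uxz| = 3p − |vy| < 3p.
But the letter (a or c) that does not occur in vy still occurs exactly p times in uxz. Every string of L with exactly p copies of some letter is a^p b^p c^p, of length 3p. Since |uxz| < 3p, uxz ∉ L.

This contradicts the CFL pumping lemma, which requires uv^i xy^i z ∈ L for all i ≥ 0.
Hence L = {a^n b^n c^n : n ≥ 0} is not context-free. ∎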